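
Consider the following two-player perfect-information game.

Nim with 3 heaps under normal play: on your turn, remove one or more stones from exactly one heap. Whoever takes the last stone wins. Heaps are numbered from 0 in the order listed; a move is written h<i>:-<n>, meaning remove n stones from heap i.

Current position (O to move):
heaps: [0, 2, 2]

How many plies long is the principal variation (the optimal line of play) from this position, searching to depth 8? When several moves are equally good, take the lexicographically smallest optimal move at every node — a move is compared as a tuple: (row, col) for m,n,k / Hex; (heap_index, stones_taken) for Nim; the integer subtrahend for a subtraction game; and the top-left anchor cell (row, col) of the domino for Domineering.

PV length from [(0,2,2)]: 4 plies

[(0,2,2)] O move#1: h1:-1:-1/(0,1,2)*, h1:-2:-1/(0,0,2), h2:-1:-1/(0,2,1), h2:-2:-1/(0,2,0)
[(0,1,2)] X move#2: h1:-1:-1/(0,0,2), h2:-1:+1/(0,1,1)*, h2:-2:-1/(0,1,0)
[(0,1,1)] O move#3: h1:-1:-1/(0,0,1)*, h2:-1:-1/(0,1,0)
[(0,0,1)] X move#4: h2:-1:+1/(0,0,0)*
[(0,0,0)] end (terminal -1, O#5); searched (0,2,2) to 8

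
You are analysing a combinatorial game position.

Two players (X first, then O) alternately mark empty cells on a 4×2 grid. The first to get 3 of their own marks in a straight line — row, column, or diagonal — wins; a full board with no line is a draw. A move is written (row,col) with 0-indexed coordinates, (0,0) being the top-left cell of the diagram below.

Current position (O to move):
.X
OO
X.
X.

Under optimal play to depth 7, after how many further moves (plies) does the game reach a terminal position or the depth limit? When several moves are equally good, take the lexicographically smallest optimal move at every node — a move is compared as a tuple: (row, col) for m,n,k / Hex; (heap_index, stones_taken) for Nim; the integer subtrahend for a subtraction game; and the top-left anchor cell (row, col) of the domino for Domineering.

PV length from [.X/OO/X./X.]: 3 plies

[.X/OO/X./X.] O move#1: (0,0):+0/OX/OO/X./X.*, (2,1):+0/.X/OO/XO/X., (3,1):+0/.X/OO/X./XO
[OX/OO/X./X.] X move#2: (2,1):+0/OX/OO/XX/X.*, (3,1):+0/OX/OO/X./XX
[OX/OO/XX/X.] O move#3: (3,1):+0/OX/OO/XX/XO*
[OX/OO/XX/XO] end (terminal +0, X#4); searched .X/OO/X./X. to 7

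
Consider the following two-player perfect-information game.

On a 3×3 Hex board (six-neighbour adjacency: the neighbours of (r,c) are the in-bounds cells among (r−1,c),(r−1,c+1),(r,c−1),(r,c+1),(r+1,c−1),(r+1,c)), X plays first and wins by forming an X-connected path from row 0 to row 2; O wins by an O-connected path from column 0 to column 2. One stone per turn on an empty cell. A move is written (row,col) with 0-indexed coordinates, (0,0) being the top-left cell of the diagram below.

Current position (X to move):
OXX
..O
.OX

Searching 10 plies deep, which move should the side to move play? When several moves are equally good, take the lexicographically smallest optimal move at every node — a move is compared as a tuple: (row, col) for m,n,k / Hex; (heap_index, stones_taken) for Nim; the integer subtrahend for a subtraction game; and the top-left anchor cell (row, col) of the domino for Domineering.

[OXX/..O/.OX] X move#1: (1,0):-1/OXX/X.O/.OX, (1,1):-1/OXX/.XO/.OX, (2,0):+1/OXX/..O/XOX*
[OXX/..O/XOX] O move#2: (1,0):-1/OXX/O.O/XOX*, (1,1):-1/OXX/.OO/XOX
[OXX/O.O/XOX] X move#3: (1,1):+1/OXX/OXO/XOX*
[OXX/OXO/XOX] end (terminal -1, O#4); searched OXX/..O/.OX to 10

X's best at [OXX/..O/.OX]: (2,0)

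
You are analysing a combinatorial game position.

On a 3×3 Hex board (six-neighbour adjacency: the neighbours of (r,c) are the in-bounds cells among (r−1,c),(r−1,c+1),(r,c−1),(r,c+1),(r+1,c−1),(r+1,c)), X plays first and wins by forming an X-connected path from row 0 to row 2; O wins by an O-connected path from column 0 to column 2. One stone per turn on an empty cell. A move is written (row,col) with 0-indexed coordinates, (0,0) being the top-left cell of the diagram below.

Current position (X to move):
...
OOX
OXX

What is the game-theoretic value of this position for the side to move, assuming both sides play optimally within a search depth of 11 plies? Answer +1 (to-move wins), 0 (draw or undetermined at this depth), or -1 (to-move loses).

p1 X@[.../OOX/OXX]: (0,0)[X../OOX/OXX]-1 (0,1)[.X./OOX/OXX]-1 (0,2)[..X/OOX/OXX]+1*
p2 O@[..X/OOX/OXX] terminal -1; root [.../OOX/OXX] d11

value(.../OOX/OXX, X) = +1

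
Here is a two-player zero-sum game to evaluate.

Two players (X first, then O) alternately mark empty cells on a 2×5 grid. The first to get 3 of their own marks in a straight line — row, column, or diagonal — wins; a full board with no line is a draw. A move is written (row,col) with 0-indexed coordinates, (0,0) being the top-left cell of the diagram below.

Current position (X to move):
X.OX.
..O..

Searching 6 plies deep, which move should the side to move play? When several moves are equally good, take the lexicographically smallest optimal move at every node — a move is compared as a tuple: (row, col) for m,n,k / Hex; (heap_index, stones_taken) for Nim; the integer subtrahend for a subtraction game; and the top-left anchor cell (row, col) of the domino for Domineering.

p1 X@[X.OX./..O..]: (0,1)[XXOX./..O..]-1 (0,4)[X.OXX/..O..]-1 (1,0)[X.OX./X.O..]-1 (1,1)[X.OX./.XO..]+0* (1,3)[X.OX./..OX.]+0 (1,4)[X.OX./..O.X]-1
p2 O@[X.OX./.XO..]: (0,1)[XOOX./.XO..]+0* (0,4)[X.OXO/.XO..]+0 (1,0)[X.OX./OXO..]+0 (1,3)[X.OX./.XOO.]+0 (1,4)[X.OX./.XO.O]+0
p3 X@[XOOX./.XO..]: (0,4)[XOOXX/.XO..]+0* (1,0)[XOOX./XXO..]+0 (1,3)[XOOX./.XOX.]+0 (1,4)[XOOX./.XO.X]+0
p4 O@[XOOXX/.XO..]: (1,0)[XOOXX/OXO..]+0* (1,3)[XOOXX/.XOO.]+0 (1,4)[XOOXX/.XO.O]+0
p5 X@[XOOXX/OXO..]: (1,3)[XOOXX/OXOX.]+0* (1,4)[XOOXX/OXO.X]+0
p6 O@[XOOXX/OXOX.]: (1,4)[XOOXX/OXOXO]+0*
p7 X@[XOOXX/OXOXO] terminal +0; root [X.OX./..O..] d6

X's best at [X.OX./..O..]: (1,1)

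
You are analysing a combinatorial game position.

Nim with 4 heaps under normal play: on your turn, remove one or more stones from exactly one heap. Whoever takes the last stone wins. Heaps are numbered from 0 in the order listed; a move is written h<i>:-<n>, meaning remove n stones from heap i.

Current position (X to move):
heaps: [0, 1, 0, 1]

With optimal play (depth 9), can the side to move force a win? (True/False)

[(0,1,0,1)] X move#1: h1:-1:-1/(0,0,0,1)*, h3:-1:-1/(0,1,0,0)
[(0,0,0,1)] O move#2: h3:-1:+1/(0,0,0,0)*
[(0,0,0,0)] end (terminal -1, X#3); searched (0,1,0,1) to 9

X winning at [(0,1,0,1)]: False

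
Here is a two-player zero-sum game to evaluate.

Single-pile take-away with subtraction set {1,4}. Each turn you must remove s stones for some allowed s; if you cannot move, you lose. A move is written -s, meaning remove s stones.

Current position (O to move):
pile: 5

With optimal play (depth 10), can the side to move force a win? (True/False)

O winning at [5]: False

[5] O move#1: -1:-1/4*, -4:-1/1
[4] X move#2: -1:-1/3, -4:+1/0*
[0] end (terminal -1, O#3); searched 5 to 10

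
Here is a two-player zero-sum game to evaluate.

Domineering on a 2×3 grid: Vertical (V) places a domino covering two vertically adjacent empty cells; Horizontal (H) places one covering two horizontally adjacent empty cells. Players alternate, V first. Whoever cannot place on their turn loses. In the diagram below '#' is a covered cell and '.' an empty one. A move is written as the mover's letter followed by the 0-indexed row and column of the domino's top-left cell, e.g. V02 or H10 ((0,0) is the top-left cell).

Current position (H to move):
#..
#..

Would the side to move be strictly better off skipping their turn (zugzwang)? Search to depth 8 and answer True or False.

zugzwang(#../#.., H) = False

[#../#..] H move#1: H01:+1/###/#..*, H11:+1/#../###
[###/#..] end (terminal -1, V#2); searched #../#.. to 8
if H skipped the turn, V would face:
~ [#../#..] V move#1: V01:+1/##./##.*, V02:+1/#.#/#.#
~ [##./##.] end (terminal -1, H#2); searched #../#.. to 8
compare (H): move=+1 vs pass=-1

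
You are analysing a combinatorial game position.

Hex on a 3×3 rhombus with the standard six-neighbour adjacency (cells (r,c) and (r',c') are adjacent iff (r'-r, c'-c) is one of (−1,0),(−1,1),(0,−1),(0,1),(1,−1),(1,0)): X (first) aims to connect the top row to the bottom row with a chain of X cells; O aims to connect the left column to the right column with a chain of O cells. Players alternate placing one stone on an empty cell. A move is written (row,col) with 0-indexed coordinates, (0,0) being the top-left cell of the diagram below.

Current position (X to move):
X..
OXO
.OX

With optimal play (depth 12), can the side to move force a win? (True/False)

p1 X@[X../OXO/.OX]: (0,1)[XX./OXO/.OX]-1 (0,2)[X.X/OXO/.OX]-1 (2,0)[X../OXO/XOX]+1*
p2 O@[X../OXO/XOX]: (0,1)[XO./OXO/XOX]-1* (0,2)[X.O/OXO/XOX]-1
p3 X@[XO./OXO/XOX]: (0,2)[XOX/OXO/XOX]+1*
p4 O@[XOX/OXO/XOX] terminal -1; root [X../OXO/.OX] d12

X winning at [X../OXO/.OX]: True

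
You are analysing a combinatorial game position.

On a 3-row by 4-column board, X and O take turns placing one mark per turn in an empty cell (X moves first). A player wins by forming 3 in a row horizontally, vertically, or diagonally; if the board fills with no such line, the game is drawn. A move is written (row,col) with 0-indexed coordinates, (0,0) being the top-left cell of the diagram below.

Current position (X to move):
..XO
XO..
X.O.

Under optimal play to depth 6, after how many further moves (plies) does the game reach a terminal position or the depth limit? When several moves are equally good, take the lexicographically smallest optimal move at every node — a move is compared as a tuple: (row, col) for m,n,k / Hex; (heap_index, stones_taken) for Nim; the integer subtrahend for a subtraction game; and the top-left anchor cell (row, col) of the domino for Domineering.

PV length from [..XO/XO../X.O.]: 1 ply

p1 X@[..XO/XO../X.O.]: (0,0)[X.XO/XO../X.O.]+1* (0,1)[.XXO/XO../X.O.]-1 (1,2)[..XO/XOX./X.O.]-1 (1,3)[..XO/XO.X/X.O.]-1 (2,1)[..XO/XO../XXO.]-1 (2,3)[..XO/XO../X.OX]-1
p2 O@[X.XO/XO../X.O.] terminal -1; root [..XO/XO../X.O.] d6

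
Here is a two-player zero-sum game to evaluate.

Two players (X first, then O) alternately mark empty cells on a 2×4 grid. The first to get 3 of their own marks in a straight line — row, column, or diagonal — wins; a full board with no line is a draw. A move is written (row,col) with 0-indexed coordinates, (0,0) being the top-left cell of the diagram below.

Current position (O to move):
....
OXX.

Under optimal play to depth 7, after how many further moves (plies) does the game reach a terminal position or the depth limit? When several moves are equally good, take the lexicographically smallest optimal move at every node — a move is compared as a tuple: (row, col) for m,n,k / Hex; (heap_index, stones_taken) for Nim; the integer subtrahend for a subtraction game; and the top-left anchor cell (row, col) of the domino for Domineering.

PV length from [..../OXX.]: 5 plies

[..../OXX.] O move#1: (0,0):-1/O.../OXX., (0,1):-1/.O../OXX., (0,2):-1/..O./OXX., (0,3):-1/...O/OXX., (1,3):+0/..../OXXO*
[..../OXXO] X move#2: (0,0):+0/X.../OXXO*, (0,1):+0/.X../OXXO, (0,2):+0/..X./OXXO, (0,3):+0/...X/OXXO
[X.../OXXO] O move#3: (0,1):+0/XO../OXXO*, (0,2):+0/X.O./OXXO, (0,3):+0/X..O/OXXO
[XO../OXXO] X move#4: (0,2):+0/XOX./OXXO*, (0,3):+0/XO.X/OXXO
[XOX./OXXO] O move#5: (0,3):+0/XOXO/OXXO*
[XOXO/OXXO] end (terminal +0, X#6); searched ..../OXX. to 7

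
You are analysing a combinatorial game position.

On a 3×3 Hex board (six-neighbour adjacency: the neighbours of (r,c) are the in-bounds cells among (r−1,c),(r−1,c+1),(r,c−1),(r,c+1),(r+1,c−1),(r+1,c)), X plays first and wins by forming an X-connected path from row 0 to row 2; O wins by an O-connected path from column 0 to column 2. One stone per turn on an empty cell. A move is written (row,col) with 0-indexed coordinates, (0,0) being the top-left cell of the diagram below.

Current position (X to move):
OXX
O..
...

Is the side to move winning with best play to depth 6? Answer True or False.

X winning at [OXX/O../...]: True

p1 X@[OXX/O../...]: (1,1)[OXX/OX./...]+1* (1,2)[OXX/O.X/...]+1 (2,0)[OXX/O../X..]+1 (2,1)[OXX/O../.X.]+1 (2,2)[OXX/O../..X]+1
p2 O@[OXX/OX./...]: (1,2)[OXX/OXO/...]-1* (2,0)[OXX/OX./O..]-1 (2,1)[OXX/OX./.O.]-1 (2,2)[OXX/OX./..O]-1
p3 X@[OXX/OXO/...]: (2,0)[OXX/OXO/X..]+1* (2,1)[OXX/OXO/.X.]+1 (2,2)[OXX/OXO/..X]+1
p4 O@[OXX/OXO/X..] terminal -1; root [OXX/O../...] d6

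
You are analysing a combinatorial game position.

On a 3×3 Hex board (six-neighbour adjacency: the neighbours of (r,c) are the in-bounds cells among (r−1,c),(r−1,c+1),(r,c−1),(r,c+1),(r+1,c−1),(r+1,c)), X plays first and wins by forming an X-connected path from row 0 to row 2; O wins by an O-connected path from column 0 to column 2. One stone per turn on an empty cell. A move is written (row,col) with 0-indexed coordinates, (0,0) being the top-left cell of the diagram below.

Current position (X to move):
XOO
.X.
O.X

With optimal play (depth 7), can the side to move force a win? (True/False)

X winning at [XOO/.X./O.X]: True

ply 1, X at XOO/.X./O.X | (1,0)=+1→XOO/XX./O.X*; (1,2)=-1→XOO/.XX/O.X; (2,1)=-1→XOO/.X./OXX
ply 2, O at XOO/XX./O.X | (1,2)=-1→XOO/XXO/O.X*; (2,1)=-1→XOO/XX./OOX
ply 3, X at XOO/XXO/O.X | (2,1)=+1→XOO/XXO/OXX*
ply 4: XOO/XXO/OXX is terminal -1 (O); from XOO/.X./O.X depth 7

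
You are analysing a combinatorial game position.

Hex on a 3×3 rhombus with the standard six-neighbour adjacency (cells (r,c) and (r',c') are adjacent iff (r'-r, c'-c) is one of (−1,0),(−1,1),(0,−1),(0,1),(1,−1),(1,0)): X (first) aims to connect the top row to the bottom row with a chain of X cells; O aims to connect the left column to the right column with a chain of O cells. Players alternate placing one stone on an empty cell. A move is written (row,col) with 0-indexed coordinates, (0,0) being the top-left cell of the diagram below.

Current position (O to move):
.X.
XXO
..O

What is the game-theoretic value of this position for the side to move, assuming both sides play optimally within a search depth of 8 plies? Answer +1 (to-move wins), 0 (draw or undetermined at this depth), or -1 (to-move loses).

value(.X./XXO/..O, O) = -1

ply 1, O at .X./XXO/..O | (0,0)=-1→OX./XXO/..O*; (0,2)=-1→.XO/XXO/..O; (2,0)=-1→.X./XXO/O.O; (2,1)=-1→.X./XXO/.OO
ply 2, X at OX./XXO/..O | (0,2)=+1→OXX/XXO/..O*; (2,0)=+1→OX./XXO/X.O; (2,1)=+1→OX./XXO/.XO
ply 3, O at OXX/XXO/..O | (2,0)=-1→OXX/XXO/O.O*; (2,1)=-1→OXX/XXO/.OO
ply 4, X at OXX/XXO/O.O | (2,1)=+1→OXX/XXO/OXO*
ply 5: OXX/XXO/OXO is terminal -1 (O); from .X./XXO/..O depth 8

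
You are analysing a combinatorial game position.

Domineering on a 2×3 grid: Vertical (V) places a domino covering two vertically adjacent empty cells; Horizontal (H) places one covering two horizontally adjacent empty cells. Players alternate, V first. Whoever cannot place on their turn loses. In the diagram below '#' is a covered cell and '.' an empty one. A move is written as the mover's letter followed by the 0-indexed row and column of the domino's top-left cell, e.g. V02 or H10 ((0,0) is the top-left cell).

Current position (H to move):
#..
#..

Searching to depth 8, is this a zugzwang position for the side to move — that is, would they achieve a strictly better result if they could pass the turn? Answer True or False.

zugzwang(#../#.., H) = False

p1 H@[#../#..]: H01[###/#..]+1* H11[#../###]+1
p2 V@[###/#..] terminal -1; root [#../#..] d8
pass branch (V moves first from the same position):
  | p1 V@[#../#..]: V01[##./##.]+1* V02[#.#/#.#]+1
  | p2 H@[##./##.] terminal -1; root [#../#..] d8
H moving scores +1; H passing scores -1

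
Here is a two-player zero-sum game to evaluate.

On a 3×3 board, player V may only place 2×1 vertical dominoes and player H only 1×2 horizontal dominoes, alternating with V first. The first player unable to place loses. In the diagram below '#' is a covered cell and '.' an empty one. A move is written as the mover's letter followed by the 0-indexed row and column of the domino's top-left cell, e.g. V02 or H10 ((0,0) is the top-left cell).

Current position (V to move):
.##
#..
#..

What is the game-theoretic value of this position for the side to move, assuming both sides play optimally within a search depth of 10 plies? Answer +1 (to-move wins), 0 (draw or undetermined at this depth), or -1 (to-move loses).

ply 1, V at .##/#../#.. | V11=+1→.##/##./##.*; V12=+1→.##/#.#/#.#
ply 2: .##/##./##. is terminal -1 (H); from .##/#../#.. depth 10

value(.##/#../#.., V) = +1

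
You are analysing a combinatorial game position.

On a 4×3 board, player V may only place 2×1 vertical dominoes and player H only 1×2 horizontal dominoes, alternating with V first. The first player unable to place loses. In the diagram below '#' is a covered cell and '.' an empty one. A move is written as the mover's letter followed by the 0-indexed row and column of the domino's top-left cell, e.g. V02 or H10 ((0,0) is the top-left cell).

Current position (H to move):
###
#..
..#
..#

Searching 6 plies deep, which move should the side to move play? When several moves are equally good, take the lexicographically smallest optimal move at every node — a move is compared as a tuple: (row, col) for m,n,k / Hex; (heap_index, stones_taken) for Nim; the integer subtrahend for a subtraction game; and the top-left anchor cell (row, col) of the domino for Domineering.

H's best at [###/#../..#/..#]: H20

ply 1, H at ###/#../..#/..# | H11=-1→###/###/..#/..#; H20=+1→###/#../###/..#*; H30=-1→###/#../..#/###
ply 2: ###/#../###/..# is terminal -1 (V); from ###/#../..#/..# depth 6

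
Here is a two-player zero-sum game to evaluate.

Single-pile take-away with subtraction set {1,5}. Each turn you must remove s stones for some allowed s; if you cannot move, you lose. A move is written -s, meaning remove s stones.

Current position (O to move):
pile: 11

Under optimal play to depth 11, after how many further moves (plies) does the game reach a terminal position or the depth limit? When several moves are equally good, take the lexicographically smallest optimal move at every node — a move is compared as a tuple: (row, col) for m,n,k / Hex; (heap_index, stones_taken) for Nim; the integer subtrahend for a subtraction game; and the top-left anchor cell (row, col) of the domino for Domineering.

p1 O@[11]: -1[10]+1* -5[6]+1
p2 X@[10]: -1[9]-1* -5[5]-1
p3 O@[9]: -1[8]+1* -5[4]+1
p4 X@[8]: -1[7]-1* -5[3]-1
p5 O@[7]: -1[6]+1* -5[2]+1
p6 X@[6]: -1[5]-1* -5[1]-1
p7 O@[5]: -1[4]+1* -5[0]+1
p8 X@[4]: -1[3]-1*
p9 O@[3]: -1[2]+1*
p10 X@[2]: -1[1]-1*
p11 O@[1]: -1[0]+1*
p12 X@[0] terminal -1; root [11] d11

PV length from [11]: 11 plies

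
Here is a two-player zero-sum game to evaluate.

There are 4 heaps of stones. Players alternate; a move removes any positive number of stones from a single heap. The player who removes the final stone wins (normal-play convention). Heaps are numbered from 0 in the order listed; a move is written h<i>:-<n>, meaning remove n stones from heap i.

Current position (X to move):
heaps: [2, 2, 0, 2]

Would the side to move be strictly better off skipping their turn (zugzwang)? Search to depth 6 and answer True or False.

ply 1, X at (2,2,0,2) | h0:-1=-1→(1,2,0,2); h0:-2=+1→(0,2,0,2)*; h1:-1=-1→(2,1,0,2); h1:-2=+1→(2,0,0,2); h3:-1=-1→(2,2,0,1); h3:-2=+1→(2,2,0,0)
ply 2, O at (0,2,0,2) | h1:-1=-1→(0,1,0,2)*; h1:-2=-1→(0,0,0,2); h3:-1=-1→(0,2,0,1); h3:-2=-1→(0,2,0,0)
ply 3, X at (0,1,0,2) | h1:-1=-1→(0,0,0,2); h3:-1=+1→(0,1,0,1)*; h3:-2=-1→(0,1,0,0)
ply 4, O at (0,1,0,1) | h1:-1=-1→(0,0,0,1)*; h3:-1=-1→(0,1,0,0)
ply 5, X at (0,0,0,1) | h3:-1=+1→(0,0,0,0)*
ply 6: (0,0,0,0) is terminal -1 (O); from (2,2,0,2) depth 6
suppose X passes — search the same position with O to move:
pass> ply 1, O at (2,2,0,2) | h0:-1=-1→(1,2,0,2); h0:-2=+1→(0,2,0,2)*; h1:-1=-1→(2,1,0,2); h1:-2=+1→(2,0,0,2); h3:-1=-1→(2,2,0,1); h3:-2=+1→(2,2,0,0)
pass> ply 2, X at (0,2,0,2) | h1:-1=-1→(0,1,0,2)*; h1:-2=-1→(0,0,0,2); h3:-1=-1→(0,2,0,1); h3:-2=-1→(0,2,0,0)
pass> ply 3, O at (0,1,0,2) | h1:-1=-1→(0,0,0,2); h3:-1=+1→(0,1,0,1)*; h3:-2=-1→(0,1,0,0)
pass> ply 4, X at (0,1,0,1) | h1:-1=-1→(0,0,0,1)*; h3:-1=-1→(0,1,0,0)
pass> ply 5, O at (0,0,0,1) | h3:-1=+1→(0,0,0,0)*
pass> ply 6: (0,0,0,0) is terminal -1 (X); from (2,2,0,2) depth 6
for X: play +1, pass -1

zugzwang((2,2,0,2), X) = False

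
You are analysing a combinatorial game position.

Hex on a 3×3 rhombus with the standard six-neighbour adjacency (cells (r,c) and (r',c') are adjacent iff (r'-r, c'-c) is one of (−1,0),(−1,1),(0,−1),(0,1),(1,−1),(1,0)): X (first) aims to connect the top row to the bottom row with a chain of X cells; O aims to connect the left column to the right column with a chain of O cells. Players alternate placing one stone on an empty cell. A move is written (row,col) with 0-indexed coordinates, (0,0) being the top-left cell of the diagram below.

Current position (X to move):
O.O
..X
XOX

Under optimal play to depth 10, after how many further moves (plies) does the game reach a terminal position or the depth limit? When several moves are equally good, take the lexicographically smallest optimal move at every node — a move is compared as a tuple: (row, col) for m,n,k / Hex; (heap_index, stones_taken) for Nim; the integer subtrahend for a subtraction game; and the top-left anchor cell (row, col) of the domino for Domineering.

p1 X@[O.O/..X/XOX]: (0,1)[OXO/..X/XOX]+1* (1,0)[O.O/X.X/XOX]-1 (1,1)[O.O/.XX/XOX]-1
p2 O@[OXO/..X/XOX]: (1,0)[OXO/O.X/XOX]-1* (1,1)[OXO/.OX/XOX]-1
p3 X@[OXO/O.X/XOX]: (1,1)[OXO/OXX/XOX]+1*
p4 O@[OXO/OXX/XOX] terminal -1; root [O.O/..X/XOX] d10

PV length from [O.O/..X/XOX]: 3 plies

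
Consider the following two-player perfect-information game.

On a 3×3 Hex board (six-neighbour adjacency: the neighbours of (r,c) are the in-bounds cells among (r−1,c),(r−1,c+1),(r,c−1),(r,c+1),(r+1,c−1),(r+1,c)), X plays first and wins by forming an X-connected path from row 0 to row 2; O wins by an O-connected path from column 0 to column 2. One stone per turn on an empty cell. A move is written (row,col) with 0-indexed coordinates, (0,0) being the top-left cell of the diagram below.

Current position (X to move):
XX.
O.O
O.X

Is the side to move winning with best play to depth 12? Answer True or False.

X winning at [XX./O.O/O.X]: False

ply 1, X at XX./O.O/O.X | (0,2)=-1→XXX/O.O/O.X*; (1,1)=-1→XX./OXO/O.X; (2,1)=-1→XX./O.O/OXX
ply 2, O at XXX/O.O/O.X | (1,1)=+1→XXX/OOO/O.X*; (2,1)=+1→XXX/O.O/OOX
ply 3: XXX/OOO/O.X is terminal -1 (X); from XX./O.O/O.X depth 12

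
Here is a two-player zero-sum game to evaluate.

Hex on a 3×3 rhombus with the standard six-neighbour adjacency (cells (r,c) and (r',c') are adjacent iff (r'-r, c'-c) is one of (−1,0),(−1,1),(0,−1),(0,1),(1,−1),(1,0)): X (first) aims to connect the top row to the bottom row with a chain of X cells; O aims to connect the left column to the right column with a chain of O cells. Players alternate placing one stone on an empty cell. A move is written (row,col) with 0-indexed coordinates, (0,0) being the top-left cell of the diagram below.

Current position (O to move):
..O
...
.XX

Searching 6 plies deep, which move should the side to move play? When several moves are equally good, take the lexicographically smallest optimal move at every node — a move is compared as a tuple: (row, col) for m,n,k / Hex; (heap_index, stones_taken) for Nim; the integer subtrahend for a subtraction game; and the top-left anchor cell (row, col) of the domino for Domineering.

O's best at [..O/.../.XX]: (0,0)

[..O/.../.XX] O move#1: (0,0):+1/O.O/.../.XX*, (0,1):+1/.OO/.../.XX, (1,0):+1/..O/O../.XX, (1,1):+1/..O/.O./.XX, (1,2):-1/..O/..O/.XX, (2,0):+1/..O/.../OXX
[O.O/.../.XX] X move#2: (0,1):-1/OXO/.../.XX*, (1,0):-1/O.O/X../.XX, (1,1):-1/O.O/.X./.XX, (1,2):-1/O.O/..X/.XX, (2,0):-1/O.O/.../XXX
[OXO/.../.XX] O move#3: (1,0):-1/OXO/O../.XX, (1,1):+1/OXO/.O./.XX*, (1,2):-1/OXO/..O/.XX, (2,0):-1/OXO/.../OXX
[OXO/.O./.XX] X move#4: (1,0):-1/OXO/XO./.XX*, (1,2):-1/OXO/.OX/.XX, (2,0):-1/OXO/.O./XXX
[OXO/XO./.XX] O move#5: (1,2):-1/OXO/XOO/.XX, (2,0):+1/OXO/XO./OXX*
[OXO/XO./OXX] end (terminal -1, X#6); searched ..O/.../.XX to 6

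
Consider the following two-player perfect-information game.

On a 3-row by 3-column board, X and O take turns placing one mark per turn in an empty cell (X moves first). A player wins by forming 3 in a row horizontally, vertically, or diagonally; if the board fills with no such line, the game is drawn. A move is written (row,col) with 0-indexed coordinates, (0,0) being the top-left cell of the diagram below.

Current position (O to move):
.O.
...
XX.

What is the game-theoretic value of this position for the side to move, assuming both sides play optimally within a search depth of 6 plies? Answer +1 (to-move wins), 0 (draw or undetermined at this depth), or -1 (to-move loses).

value(.O./.../XX., O) = 0

ply 1, O at .O./.../XX. | (0,0)=-1→OO./.../XX.; (0,2)=-1→.OO/.../XX.; (1,0)=-1→.O./O../XX.; (1,1)=-1→.O./.O./XX.; (1,2)=-1→.O./..O/XX.; (2,2)=+0→.O./.../XXO*
ply 2, X at .O./.../XXO | (0,0)=+0→XO./.../XXO*; (0,2)=+0→.OX/.../XXO; (1,0)=-1→.O./X../XXO; (1,1)=-1→.O./.X./XXO; (1,2)=-1→.O./..X/XXO
ply 3, O at XO./.../XXO | (0,2)=-1→XOO/.../XXO; (1,0)=+0→XO./O../XXO*; (1,1)=-1→XO./.O./XXO; (1,2)=-1→XO./..O/XXO
ply 4, X at XO./O../XXO | (0,2)=+0→XOX/O../XXO*; (1,1)=+0→XO./OX./XXO; (1,2)=+0→XO./O.X/XXO
ply 5, O at XOX/O../XXO | (1,1)=+0→XOX/OO./XXO*; (1,2)=-1→XOX/O.O/XXO
ply 6, X at XOX/OO./XXO | (1,2)=+0→XOX/OOX/XXO*
ply 7: XOX/OOX/XXO is terminal +0 (O); from .O./.../XX. depth 6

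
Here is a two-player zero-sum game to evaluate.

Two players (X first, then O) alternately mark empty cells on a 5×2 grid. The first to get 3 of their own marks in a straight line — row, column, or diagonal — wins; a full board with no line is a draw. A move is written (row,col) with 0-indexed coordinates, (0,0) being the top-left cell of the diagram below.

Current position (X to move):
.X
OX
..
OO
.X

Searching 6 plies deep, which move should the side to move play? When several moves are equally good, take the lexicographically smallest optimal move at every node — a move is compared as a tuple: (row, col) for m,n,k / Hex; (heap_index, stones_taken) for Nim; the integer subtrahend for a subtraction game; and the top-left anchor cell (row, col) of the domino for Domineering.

X's best at [.X/OX/../OO/.X]: (2,1)

p1 X@[.X/OX/../OO/.X]: (0,0)[XX/OX/../OO/.X]-1 (2,0)[.X/OX/X./OO/.X]+0 (2,1)[.X/OX/.X/OO/.X]+1* (4,0)[.X/OX/../OO/XX]-1
p2 O@[.X/OX/.X/OO/.X] terminal -1; root [.X/OX/../OO/.X] d6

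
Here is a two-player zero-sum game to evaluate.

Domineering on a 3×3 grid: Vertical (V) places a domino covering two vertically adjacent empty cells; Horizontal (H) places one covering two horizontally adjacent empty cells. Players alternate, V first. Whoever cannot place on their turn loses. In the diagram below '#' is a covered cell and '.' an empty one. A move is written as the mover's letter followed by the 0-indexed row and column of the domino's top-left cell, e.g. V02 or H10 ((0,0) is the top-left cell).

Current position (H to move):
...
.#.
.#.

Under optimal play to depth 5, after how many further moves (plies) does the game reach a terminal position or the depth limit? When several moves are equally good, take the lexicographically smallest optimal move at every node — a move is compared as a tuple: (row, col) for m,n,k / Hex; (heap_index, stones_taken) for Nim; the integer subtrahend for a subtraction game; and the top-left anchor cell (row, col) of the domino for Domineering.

PV length from [.../.#./.#.]: 2 plies

ply 1, H at .../.#./.#. | H00=-1→##./.#./.#.*; H01=-1→.##/.#./.#.
ply 2, V at ##./.#./.#. | V02=+1→###/.##/.#.*; V10=+1→##./##./##.; V12=+1→##./.##/.##
ply 3: ###/.##/.#. is terminal -1 (H); from .../.#./.#. depth 5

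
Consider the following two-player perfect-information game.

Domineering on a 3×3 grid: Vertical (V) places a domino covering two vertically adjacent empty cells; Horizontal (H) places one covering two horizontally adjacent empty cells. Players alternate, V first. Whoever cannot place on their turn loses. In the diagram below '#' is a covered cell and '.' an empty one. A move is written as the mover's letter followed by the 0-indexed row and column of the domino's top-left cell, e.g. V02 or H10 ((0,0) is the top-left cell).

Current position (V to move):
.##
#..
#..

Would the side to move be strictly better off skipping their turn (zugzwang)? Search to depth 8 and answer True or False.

zugzwang(.##/#../#.., V) = False

ply 1, V at .##/#../#.. | V11=+1→.##/##./##.*; V12=+1→.##/#.#/#.#
ply 2: .##/##./##. is terminal -1 (H); from .##/#../#.. depth 8
if V skipped the turn, H would face:
~ ply 1, H at .##/#../#.. | H11=+1→.##/###/#..*; H21=+1→.##/#../###
~ ply 2: .##/###/#.. is terminal -1 (V); from .##/#../#.. depth 8
compare (V): move=+1 vs pass=-1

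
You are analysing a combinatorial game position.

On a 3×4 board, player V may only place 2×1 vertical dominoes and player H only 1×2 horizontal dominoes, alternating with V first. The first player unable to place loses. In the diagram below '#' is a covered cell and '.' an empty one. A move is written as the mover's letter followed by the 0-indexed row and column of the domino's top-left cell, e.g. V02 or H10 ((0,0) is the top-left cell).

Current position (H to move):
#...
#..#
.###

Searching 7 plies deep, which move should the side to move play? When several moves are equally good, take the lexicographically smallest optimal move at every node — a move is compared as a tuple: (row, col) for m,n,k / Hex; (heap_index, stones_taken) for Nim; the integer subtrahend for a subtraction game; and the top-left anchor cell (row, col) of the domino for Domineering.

H's best at [#.../#..#/.###]: H01

ply 1, H at #.../#..#/.### | H01=+1→###./#..#/.###*; H02=-1→#.##/#..#/.###; H11=+1→#.../####/.###
ply 2: ###./#..#/.### is terminal -1 (V); from #.../#..#/.### depth 7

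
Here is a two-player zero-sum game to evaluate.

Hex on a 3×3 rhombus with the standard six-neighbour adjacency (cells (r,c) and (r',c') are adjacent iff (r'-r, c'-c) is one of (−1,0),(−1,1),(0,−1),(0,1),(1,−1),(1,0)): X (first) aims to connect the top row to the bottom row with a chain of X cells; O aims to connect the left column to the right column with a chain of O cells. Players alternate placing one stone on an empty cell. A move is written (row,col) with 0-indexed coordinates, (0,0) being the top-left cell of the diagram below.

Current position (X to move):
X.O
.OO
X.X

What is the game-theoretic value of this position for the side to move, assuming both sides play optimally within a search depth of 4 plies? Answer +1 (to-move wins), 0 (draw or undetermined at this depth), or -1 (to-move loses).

p1 X@[X.O/.OO/X.X]: (0,1)[XXO/.OO/X.X]-1 (1,0)[X.O/XOO/X.X]+1* (2,1)[X.O/.OO/XXX]-1
p2 O@[X.O/XOO/X.X] terminal -1; root [X.O/.OO/X.X] d4

value(X.O/.OO/X.X, X) = +1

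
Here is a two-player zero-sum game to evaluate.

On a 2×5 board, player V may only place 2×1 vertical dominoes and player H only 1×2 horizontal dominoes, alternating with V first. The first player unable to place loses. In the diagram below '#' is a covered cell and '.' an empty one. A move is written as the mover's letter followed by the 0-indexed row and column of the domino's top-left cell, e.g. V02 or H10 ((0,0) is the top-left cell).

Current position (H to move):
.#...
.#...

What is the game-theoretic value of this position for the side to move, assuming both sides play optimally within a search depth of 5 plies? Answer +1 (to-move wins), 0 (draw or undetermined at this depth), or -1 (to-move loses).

[.#.../.#...] H move#1: H02:-1/.###./.#...*, H03:-1/.#.##/.#..., H12:-1/.#.../.###., H13:-1/.#.../.#.##
[.###./.#...] V move#2: V00:-1/####./##..., V04:+1/.####/.#..#*
[.####/.#..#] H move#3: H12:-1/.####/.####*
[.####/.####] V move#4: V00:+1/#####/#####*
[#####/#####] end (terminal -1, H#5); searched .#.../.#... to 5

value(.#.../.#..., H) = -1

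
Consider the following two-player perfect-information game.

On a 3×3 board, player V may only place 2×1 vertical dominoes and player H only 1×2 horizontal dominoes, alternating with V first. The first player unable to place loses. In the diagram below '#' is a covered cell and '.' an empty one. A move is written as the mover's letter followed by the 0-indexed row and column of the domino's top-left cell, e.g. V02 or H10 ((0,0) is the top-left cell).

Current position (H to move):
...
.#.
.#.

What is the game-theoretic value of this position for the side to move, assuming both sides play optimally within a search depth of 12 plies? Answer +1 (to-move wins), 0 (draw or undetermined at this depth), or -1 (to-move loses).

[.../.#./.#.] H move#1: H00:-1/##./.#./.#.*, H01:-1/.##/.#./.#.
[##./.#./.#.] V move#2: V02:+1/###/.##/.#.*, V10:+1/##./##./##., V12:+1/##./.##/.##
[###/.##/.#.] end (terminal -1, H#3); searched .../.#./.#. to 12

value(.../.#./.#., H) = -1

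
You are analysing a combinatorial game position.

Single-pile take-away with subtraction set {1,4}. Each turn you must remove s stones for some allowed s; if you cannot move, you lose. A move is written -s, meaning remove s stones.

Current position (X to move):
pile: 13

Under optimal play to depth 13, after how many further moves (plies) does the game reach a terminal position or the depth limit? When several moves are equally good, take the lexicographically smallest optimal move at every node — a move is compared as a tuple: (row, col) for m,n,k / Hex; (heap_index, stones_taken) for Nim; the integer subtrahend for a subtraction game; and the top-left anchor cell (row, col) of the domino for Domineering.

[13] X move#1: -1:+1/12*, -4:-1/9
[12] O move#2: -1:-1/11*, -4:-1/8
[11] X move#3: -1:+1/10*, -4:+1/7
[10] O move#4: -1:-1/9*, -4:-1/6
[9] X move#5: -1:-1/8, -4:+1/5*
[5] O move#6: -1:-1/4*, -4:-1/1
[4] X move#7: -1:-1/3, -4:+1/0*
[0] end (terminal -1, O#8); searched 13 to 13

PV length from [13]: 7 plies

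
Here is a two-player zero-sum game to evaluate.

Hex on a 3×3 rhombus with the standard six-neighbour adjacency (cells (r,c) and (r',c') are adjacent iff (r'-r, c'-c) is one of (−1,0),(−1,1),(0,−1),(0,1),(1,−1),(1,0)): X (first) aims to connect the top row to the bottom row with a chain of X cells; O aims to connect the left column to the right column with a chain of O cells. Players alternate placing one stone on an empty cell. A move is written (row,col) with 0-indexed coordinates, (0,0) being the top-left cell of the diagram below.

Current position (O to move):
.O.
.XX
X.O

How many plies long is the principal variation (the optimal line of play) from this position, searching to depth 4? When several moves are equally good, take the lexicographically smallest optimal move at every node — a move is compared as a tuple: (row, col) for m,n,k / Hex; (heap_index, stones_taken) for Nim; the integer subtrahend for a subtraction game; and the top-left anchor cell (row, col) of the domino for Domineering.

PV length from [.O./.XX/X.O]: 3 plies

[.O./.XX/X.O] O move#1: (0,0):-1/OO./.XX/X.O, (0,2):+1/.OO/.XX/X.O*, (1,0):-1/.O./OXX/X.O, (2,1):-1/.O./.XX/XOO
[.OO/.XX/X.O] X move#2: (0,0):-1/XOO/.XX/X.O*, (1,0):-1/.OO/XXX/X.O, (2,1):-1/.OO/.XX/XXO
[XOO/.XX/X.O] O move#3: (1,0):+1/XOO/OXX/X.O*, (2,1):-1/XOO/.XX/XOO
[XOO/OXX/X.O] end (terminal -1, X#4); searched .O./.XX/X.O to 4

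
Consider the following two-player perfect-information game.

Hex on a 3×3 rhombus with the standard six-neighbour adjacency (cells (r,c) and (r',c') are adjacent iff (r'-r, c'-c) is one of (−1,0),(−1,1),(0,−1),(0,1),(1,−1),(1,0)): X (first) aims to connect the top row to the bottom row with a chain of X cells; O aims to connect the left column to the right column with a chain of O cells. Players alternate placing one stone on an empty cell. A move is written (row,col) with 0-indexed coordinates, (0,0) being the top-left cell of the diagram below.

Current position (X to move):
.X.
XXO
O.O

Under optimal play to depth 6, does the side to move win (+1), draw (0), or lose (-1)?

ply 1, X at .X./XXO/O.O | (0,0)=-1→XX./XXO/O.O; (0,2)=-1→.XX/XXO/O.O; (2,1)=+1→.X./XXO/OXO*
ply 2: .X./XXO/OXO is terminal -1 (O); from .X./XXO/O.O depth 6

value(.X./XXO/O.O, X) = +1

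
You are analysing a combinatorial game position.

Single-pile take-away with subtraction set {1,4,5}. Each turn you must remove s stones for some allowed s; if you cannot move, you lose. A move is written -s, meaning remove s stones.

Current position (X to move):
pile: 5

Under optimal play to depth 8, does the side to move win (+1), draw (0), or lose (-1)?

value(5, X) = +1

ply 1, X at 5 | -1=-1→4; -4=-1→1; -5=+1→0*
ply 2: 0 is terminal -1 (O); from 5 depth 8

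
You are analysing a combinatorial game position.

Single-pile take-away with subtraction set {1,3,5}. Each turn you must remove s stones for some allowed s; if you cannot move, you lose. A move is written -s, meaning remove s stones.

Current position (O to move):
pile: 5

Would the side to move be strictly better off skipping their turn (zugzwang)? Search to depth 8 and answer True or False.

ply 1, O at 5 | -1=+1→4*; -3=+1→2; -5=+1→0
ply 2, X at 4 | -1=-1→3*; -3=-1→1
ply 3, O at 3 | -1=+1→2*; -3=+1→0
ply 4, X at 2 | -1=-1→1*
ply 5, O at 1 | -1=+1→0*
ply 6: 0 is terminal -1 (X); from 5 depth 8
if O skipped the turn, X would face:
~ ply 1, X at 5 | -1=+1→4*; -3=+1→2; -5=+1→0
~ ply 2, O at 4 | -1=-1→3*; -3=-1→1
~ ply 3, X at 3 | -1=+1→2*; -3=+1→0
~ ply 4, O at 2 | -1=-1→1*
~ ply 5, X at 1 | -1=+1→0*
~ ply 6: 0 is terminal -1 (O); from 5 depth 8
compare (O): move=+1 vs pass=-1

zugzwang(5, O) = False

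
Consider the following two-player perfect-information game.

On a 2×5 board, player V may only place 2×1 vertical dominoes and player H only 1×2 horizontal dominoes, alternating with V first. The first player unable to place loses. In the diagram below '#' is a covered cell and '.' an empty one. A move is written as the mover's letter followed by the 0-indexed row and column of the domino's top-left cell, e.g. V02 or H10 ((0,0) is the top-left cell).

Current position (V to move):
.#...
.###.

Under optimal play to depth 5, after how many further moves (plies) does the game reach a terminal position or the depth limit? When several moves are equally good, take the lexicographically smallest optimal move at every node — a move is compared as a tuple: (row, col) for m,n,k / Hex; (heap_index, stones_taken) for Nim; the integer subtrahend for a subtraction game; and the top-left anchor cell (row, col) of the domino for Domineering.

PV length from [.#.../.###.]: 3 plies

ply 1, V at .#.../.###. | V00=-1→##.../####.; V04=+1→.#..#/.####*
ply 2, H at .#..#/.#### | H02=-1→.####/.####*
ply 3, V at .####/.#### | V00=+1→#####/#####*
ply 4: #####/##### is terminal -1 (H); from .#.../.###. depth 5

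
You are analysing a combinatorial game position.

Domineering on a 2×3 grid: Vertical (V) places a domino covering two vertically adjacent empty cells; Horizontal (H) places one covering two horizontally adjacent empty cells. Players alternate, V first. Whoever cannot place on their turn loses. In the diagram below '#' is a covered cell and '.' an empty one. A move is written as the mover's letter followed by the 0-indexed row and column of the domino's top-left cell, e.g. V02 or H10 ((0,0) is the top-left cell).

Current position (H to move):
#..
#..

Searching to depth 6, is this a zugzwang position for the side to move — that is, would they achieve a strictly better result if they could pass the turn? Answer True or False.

p1 H@[#../#..]: H01[###/#..]+1* H11[#../###]+1
p2 V@[###/#..] terminal -1; root [#../#..] d6
if H skipped the turn, V would face:
~ p1 V@[#../#..]: V01[##./##.]+1* V02[#.#/#.#]+1
~ p2 H@[##./##.] terminal -1; root [#../#..] d6
compare (H): move=+1 vs pass=-1

zugzwang(#../#.., H) = False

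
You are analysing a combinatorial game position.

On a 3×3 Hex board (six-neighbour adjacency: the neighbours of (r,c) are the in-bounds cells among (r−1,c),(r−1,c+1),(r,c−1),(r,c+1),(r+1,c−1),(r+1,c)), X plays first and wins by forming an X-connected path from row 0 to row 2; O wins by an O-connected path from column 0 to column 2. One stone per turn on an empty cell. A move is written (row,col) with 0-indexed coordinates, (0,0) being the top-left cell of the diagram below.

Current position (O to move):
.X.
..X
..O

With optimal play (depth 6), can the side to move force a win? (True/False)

O winning at [.X./..X/..O]: True

p1 O@[.X./..X/..O]: (0,0)[OX./..X/..O]-1 (0,2)[.XO/..X/..O]-1 (1,0)[.X./O.X/..O]-1 (1,1)[.X./.OX/..O]+1* (2,0)[.X./..X/O.O]-1 (2,1)[.X./..X/.OO]-1
p2 X@[.X./.OX/..O]: (0,0)[XX./.OX/..O]-1* (0,2)[.XX/.OX/..O]-1 (1,0)[.X./XOX/..O]-1 (2,0)[.X./.OX/X.O]-1 (2,1)[.X./.OX/.XO]-1
p3 O@[XX./.OX/..O]: (0,2)[XXO/.OX/..O]+1* (1,0)[XX./OOX/..O]+1 (2,0)[XX./.OX/O.O]+1 (2,1)[XX./.OX/.OO]+1
p4 X@[XXO/.OX/..O]: (1,0)[XXO/XOX/..O]-1* (2,0)[XXO/.OX/X.O]-1 (2,1)[XXO/.OX/.XO]-1
p5 O@[XXO/XOX/..O]: (2,0)[XXO/XOX/O.O]+1* (2,1)[XXO/XOX/.OO]-1
p6 X@[XXO/XOX/O.O] terminal -1; root [.X./..X/..O] d6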